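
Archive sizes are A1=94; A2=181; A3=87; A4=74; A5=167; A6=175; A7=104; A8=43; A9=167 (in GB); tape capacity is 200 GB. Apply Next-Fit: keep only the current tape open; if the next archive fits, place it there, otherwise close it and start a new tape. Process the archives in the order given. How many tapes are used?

A1 (94 GB) → tape 1 (remaining 106 GB)
A2 (181 GB) → tape 2 (remaining 19 GB)
A3 (87 GB) → tape 3 (remaining 113 GB)
A4 (74 GB) → tape 3 (remaining 39 GB)
A5 (167 GB) → tape 4 (remaining 33 GB)
A6 (175 GB) → tape 5 (remaining 25 GB)
A7 (104 GB) → tape 6 (remaining 96 GB)
A8 (43 GB) → tape 6 (remaining 53 GB)
A9 (167 GB) → tape 7 (remaining 33 GB)
Final tapes: [94] [181] [87,74] [167] [175] [104,43] [167].

7 tapes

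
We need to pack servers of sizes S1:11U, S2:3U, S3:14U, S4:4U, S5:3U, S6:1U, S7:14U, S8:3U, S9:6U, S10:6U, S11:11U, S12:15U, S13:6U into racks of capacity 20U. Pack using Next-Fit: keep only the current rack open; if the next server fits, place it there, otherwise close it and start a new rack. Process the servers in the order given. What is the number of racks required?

rack 1: place S1 (11U), 9U left
rack 1: place S2 (3U), 6U left
rack 2: place S3 (14U), 6U left
rack 2: place S4 (4U), 2U left
rack 3: place S5 (3U), 17U left
rack 3: place S6 (1U), 16U left
rack 3: place S7 (14U), 2U left
rack 4: place S8 (3U), 17U left
rack 4: place S9 (6U), 11U left
rack 4: place S10 (6U), 5U left
rack 5: place S11 (11U), 9U left
rack 6: place S12 (15U), 5U left
rack 7: place S13 (6U), 14U left
Final racks: [11,3] [14,4] [3,1,14] [3,6,6] [11] [15] [6].

7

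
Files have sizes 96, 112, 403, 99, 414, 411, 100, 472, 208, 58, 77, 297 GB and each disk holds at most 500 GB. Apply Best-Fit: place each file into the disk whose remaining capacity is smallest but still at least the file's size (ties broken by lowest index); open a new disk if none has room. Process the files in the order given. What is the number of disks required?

96 GB → disk 1 (remaining 404 GB)
112 GB → disk 1 (remaining 292 GB)
403 GB → disk 2 (remaining 97 GB)
99 GB → disk 1 (remaining 193 GB)
414 GB → disk 3 (remaining 86 GB)
411 GB → disk 4 (remaining 89 GB)
100 GB → disk 1 (remaining 93 GB)
472 GB → disk 5 (remaining 28 GB)
208 GB → disk 6 (remaining 292 GB)
58 GB → disk 3 (remaining 28 GB)
77 GB → disk 4 (remaining 12 GB)
297 GB → disk 7 (remaining 203 GB)

7 disks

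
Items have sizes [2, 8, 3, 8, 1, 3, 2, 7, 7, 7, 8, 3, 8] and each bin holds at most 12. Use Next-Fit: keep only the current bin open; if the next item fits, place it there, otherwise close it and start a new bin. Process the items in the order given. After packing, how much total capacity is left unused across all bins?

bin 1: place 2, 10 left
bin 1: place 8, 2 left
bin 2: place 3, 9 left
bin 2: place 8, 1 left
bin 2: place 1, 0 left
bin 3: place 3, 9 left
bin 3: place 2, 7 left
bin 3: place 7, 0 left
bin 4: place 7, 5 left
bin 5: place 7, 5 left
bin 6: place 8, 4 left
bin 6: place 3, 1 left
bin 7: place 8, 4 left
7 bins × 12 = 84; used 67; unused 17.

17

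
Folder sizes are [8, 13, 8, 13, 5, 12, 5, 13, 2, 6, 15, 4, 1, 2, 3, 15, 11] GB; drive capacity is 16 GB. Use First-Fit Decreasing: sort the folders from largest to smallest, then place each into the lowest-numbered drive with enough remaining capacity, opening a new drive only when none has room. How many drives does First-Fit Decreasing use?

Sorted descending: 15, 15, 13, 13, 13, 12, 11, 8, 8, 6, 5, 5, 4, 3, 2, 2, 1.
Put 15 GB in drive 1; 1 GB remain.
Put 15 GB in drive 2; 1 GB remain.
Put 13 GB in drive 3; 3 GB remain.
Put 13 GB in drive 4; 3 GB remain.
Put 13 GB in drive 5; 3 GB remain.
Put 12 GB in drive 6; 4 GB remain.
Put 11 GB in drive 7; 5 GB remain.
Put 8 GB in drive 8; 8 GB remain.
Put 8 GB in drive 8; 0 GB remain.
Put 6 GB in drive 9; 10 GB remain.
Put 5 GB in drive 7; 0 GB remain.
Put 5 GB in drive 9; 5 GB remain.
Put 4 GB in drive 6; 0 GB remain.
Put 3 GB in drive 3; 0 GB remain.
Put 2 GB in drive 4; 1 GB remain.
Put 2 GB in drive 5; 1 GB remain.
Put 1 GB in drive 1; 0 GB remain.
Final drives: [15,1] [15] [13,3] [13,2] [13,2] [12,4] [11,5] [8,8] [6,5].

9 drives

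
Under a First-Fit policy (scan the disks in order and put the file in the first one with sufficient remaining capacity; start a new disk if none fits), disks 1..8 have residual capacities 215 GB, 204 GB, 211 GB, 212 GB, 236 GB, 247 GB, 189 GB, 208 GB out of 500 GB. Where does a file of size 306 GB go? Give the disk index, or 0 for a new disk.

No disk has ≥ 306 GB free, so a new disk is opened.

0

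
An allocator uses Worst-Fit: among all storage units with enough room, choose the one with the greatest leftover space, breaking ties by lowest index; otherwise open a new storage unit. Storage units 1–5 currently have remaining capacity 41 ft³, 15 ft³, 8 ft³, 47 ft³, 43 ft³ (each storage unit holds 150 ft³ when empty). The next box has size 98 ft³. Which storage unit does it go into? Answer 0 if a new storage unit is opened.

No storage unit has ≥ 98 ft³ free, so a new storage unit is opened.

0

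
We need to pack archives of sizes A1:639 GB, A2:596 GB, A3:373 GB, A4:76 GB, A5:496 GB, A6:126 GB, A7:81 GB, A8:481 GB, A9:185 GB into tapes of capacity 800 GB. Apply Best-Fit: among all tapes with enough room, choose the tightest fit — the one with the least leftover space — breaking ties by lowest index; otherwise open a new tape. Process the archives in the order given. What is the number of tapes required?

A1 (639 GB) → tape 1 (remaining 161 GB)
A2 (596 GB) → tape 2 (remaining 204 GB)
A3 (373 GB) → tape 3 (remaining 427 GB)
A4 (76 GB) → tape 1 (remaining 85 GB)
A5 (496 GB) → tape 4 (remaining 304 GB)
A6 (126 GB) → tape 2 (remaining 78 GB)
A7 (81 GB) → tape 1 (remaining 4 GB)
A8 (481 GB) → tape 5 (remaining 319 GB)
A9 (185 GB) → tape 4 (remaining 119 GB)

5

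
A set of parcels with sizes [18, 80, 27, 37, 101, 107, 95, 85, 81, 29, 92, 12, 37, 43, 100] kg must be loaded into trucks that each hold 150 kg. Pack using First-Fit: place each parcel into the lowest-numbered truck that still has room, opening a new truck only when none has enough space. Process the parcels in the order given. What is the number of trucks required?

8 trucks

Put 18 kg in truck 1; 132 kg remain.
Put 80 kg in truck 1; 52 kg remain.
Put 27 kg in truck 1; 25 kg remain.
Put 37 kg in truck 2; 113 kg remain.
Put 101 kg in truck 2; 12 kg remain.
Put 107 kg in truck 3; 43 kg remain.
Put 95 kg in truck 4; 55 kg remain.
Put 85 kg in truck 5; 65 kg remain.
Put 81 kg in truck 6; 69 kg remain.
Put 29 kg in truck 3; 14 kg remain.
Put 92 kg in truck 7; 58 kg remain.
Put 12 kg in truck 1; 13 kg remain.
Put 37 kg in truck 4; 18 kg remain.
Put 43 kg in truck 5; 22 kg remain.
Put 100 kg in truck 8; 50 kg remain.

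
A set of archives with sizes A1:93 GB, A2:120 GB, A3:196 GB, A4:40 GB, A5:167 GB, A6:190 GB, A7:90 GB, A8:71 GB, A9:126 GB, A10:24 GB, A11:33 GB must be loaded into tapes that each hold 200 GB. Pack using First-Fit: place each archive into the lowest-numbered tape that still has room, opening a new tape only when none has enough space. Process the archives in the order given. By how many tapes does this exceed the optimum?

1

First-Fit: [93,40,24,33] [120,71] [196] [167] [190] [90] [126] → 7 tapes.
Total size 1150 GB; any packing needs at least ⌈1150/200⌉ = 6 tapes.
An optimal packing achieves that bound: [196] [190] [167,33] [126,71] [120,40,24] [93,90] → 6 tapes.
Excess: 7 − 6 = 1.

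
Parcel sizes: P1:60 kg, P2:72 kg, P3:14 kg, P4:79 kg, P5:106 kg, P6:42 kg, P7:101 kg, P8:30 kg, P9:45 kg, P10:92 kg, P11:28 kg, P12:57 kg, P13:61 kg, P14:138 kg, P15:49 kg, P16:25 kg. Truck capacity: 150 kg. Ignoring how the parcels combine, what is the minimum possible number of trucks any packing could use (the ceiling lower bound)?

7

Total size = 60 + 72 + 14 + 79 + 106 + 42 + 101 + 30 + 45 + 92 + 28 + 57 + 61 + 138 + 49 + 25 = 999 kg.
⌈999 / 150⌉ = 7.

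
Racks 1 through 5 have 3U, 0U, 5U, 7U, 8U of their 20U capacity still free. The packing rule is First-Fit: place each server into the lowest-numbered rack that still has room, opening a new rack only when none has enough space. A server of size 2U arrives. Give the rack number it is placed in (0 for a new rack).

1

Racks with room: rack 1 (3U), rack 3 (5U), rack 4 (7U), rack 5 (8U).
The first with room is rack 1.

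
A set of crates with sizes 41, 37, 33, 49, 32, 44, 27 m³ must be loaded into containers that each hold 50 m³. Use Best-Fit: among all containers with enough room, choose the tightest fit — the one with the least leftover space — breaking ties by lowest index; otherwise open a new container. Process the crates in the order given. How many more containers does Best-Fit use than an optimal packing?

Best-Fit: [41] [37] [33] [49] [32] [44] [27] → 7 containers.
7 crates exceed 25 m³ (half the capacity), and no two of those can share a container, so at least 7 containers are needed.
So 7 is already optimal.

0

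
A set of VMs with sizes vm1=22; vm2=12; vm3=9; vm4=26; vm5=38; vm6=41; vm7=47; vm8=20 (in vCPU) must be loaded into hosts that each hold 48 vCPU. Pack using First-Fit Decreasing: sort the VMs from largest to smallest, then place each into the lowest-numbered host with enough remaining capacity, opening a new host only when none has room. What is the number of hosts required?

5

Sorted descending: 47, 41, 38, 26, 22, 20, 12, 9.
Put 47 vCPU in host 1; 1 vCPU remain.
Put 41 vCPU in host 2; 7 vCPU remain.
Put 38 vCPU in host 3; 10 vCPU remain.
Put 26 vCPU in host 4; 22 vCPU remain.
Put 22 vCPU in host 4; 0 vCPU remain.
Put 20 vCPU in host 5; 28 vCPU remain.
Put 12 vCPU in host 5; 16 vCPU remain.
Put 9 vCPU in host 3; 1 vCPU remain.
Final hosts: [47] [41] [38,9] [26,22] [20,12].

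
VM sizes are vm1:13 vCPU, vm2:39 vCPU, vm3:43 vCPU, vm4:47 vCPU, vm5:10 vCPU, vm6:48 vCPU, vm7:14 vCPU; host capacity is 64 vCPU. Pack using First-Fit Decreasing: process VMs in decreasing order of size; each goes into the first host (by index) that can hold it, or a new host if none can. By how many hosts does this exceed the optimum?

First-Fit Decreasing: [48,14] [47,13] [43,10] [39] → 4 hosts.
Total size 214 vCPU; any packing needs at least ⌈214/64⌉ = 4 hosts.
So 4 is already optimal.

0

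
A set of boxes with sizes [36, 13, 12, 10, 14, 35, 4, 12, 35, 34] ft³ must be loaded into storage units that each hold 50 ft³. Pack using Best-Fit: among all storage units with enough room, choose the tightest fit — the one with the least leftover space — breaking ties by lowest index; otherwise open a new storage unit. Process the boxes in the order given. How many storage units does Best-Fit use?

36 ft³ → storage unit 1 (remaining 14 ft³)
13 ft³ → storage unit 1 (remaining 1 ft³)
12 ft³ → storage unit 2 (remaining 38 ft³)
10 ft³ → storage unit 2 (remaining 28 ft³)
14 ft³ → storage unit 2 (remaining 14 ft³)
35 ft³ → storage unit 3 (remaining 15 ft³)
4 ft³ → storage unit 2 (remaining 10 ft³)
12 ft³ → storage unit 3 (remaining 3 ft³)
35 ft³ → storage unit 4 (remaining 15 ft³)
34 ft³ → storage unit 5 (remaining 16 ft³)

5 storage units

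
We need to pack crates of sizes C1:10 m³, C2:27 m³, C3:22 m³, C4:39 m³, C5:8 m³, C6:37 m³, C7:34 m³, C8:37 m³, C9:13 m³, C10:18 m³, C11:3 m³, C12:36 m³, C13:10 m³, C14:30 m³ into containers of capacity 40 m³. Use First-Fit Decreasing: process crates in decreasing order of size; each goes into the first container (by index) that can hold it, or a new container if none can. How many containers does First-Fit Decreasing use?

Sorted descending: 39, 37, 37, 36, 34, 30, 27, 22, 18, 13, 10, 10, 8, 3.
container 1: place 39 m³, 1 m³ left
container 2: place 37 m³, 3 m³ left
container 3: place 37 m³, 3 m³ left
container 4: place 36 m³, 4 m³ left
container 5: place 34 m³, 6 m³ left
container 6: place 30 m³, 10 m³ left
container 7: place 27 m³, 13 m³ left
container 8: place 22 m³, 18 m³ left
container 8: place 18 m³, 0 m³ left
container 7: place 13 m³, 0 m³ left
container 6: place 10 m³, 0 m³ left
container 9: place 10 m³, 30 m³ left
container 9: place 8 m³, 22 m³ left
container 2: place 3 m³, 0 m³ left
Final containers: [39] [37,3] [37] [36] [34] [30,10] [27,13] [22,18] [10,8].

9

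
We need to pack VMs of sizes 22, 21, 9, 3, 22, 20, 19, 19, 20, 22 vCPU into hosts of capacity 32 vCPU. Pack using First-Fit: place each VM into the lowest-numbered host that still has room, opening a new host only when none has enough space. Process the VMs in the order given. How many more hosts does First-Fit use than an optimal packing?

First-Fit: [22,9] [21,3] [22] [20] [19] [19] [20] [22] → 8 hosts.
8 VMs exceed 16 vCPU (half the capacity), and no two of those can share a host, so at least 8 hosts are needed.
So 8 is already optimal.

0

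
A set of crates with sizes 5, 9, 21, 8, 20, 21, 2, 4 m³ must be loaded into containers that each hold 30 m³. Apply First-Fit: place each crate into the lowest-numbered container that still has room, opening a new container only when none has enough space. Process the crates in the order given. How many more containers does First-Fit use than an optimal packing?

1

First-Fit: [5,9,8,2,4] [21] [20] [21] → 4 containers.
Total size 90 m³; any packing needs at least ⌈90/30⌉ = 3 containers.
An optimal packing achieves that bound: [21,9] [21,5,4] [20,8,2] → 3 containers.
Excess: 4 − 3 = 1.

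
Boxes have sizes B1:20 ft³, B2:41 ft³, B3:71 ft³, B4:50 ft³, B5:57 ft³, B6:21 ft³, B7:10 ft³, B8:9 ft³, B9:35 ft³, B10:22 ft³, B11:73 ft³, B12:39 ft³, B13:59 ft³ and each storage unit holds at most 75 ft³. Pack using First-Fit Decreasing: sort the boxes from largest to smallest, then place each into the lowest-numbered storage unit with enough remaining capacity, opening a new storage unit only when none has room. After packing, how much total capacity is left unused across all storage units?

Sorted descending: 73, 71, 59, 57, 50, 41, 39, 35, 22, 21, 20, 10, 9.
73 ft³ → storage unit 1 (remaining 2 ft³)
71 ft³ → storage unit 2 (remaining 4 ft³)
59 ft³ → storage unit 3 (remaining 16 ft³)
57 ft³ → storage unit 4 (remaining 18 ft³)
50 ft³ → storage unit 5 (remaining 25 ft³)
41 ft³ → storage unit 6 (remaining 34 ft³)
39 ft³ → storage unit 7 (remaining 36 ft³)
35 ft³ → storage unit 7 (remaining 1 ft³)
22 ft³ → storage unit 5 (remaining 3 ft³)
21 ft³ → storage unit 6 (remaining 13 ft³)
20 ft³ → storage unit 8 (remaining 55 ft³)
10 ft³ → storage unit 3 (remaining 6 ft³)
9 ft³ → storage unit 4 (remaining 9 ft³)
8 storage units × 75 ft³ = 600 ft³; used 507 ft³; unused 93 ft³.

93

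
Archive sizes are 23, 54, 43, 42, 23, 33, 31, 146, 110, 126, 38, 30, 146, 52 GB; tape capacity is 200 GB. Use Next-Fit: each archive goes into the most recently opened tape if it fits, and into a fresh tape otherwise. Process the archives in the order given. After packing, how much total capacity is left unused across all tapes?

tape 1: place 23 GB, 177 GB left
tape 1: place 54 GB, 123 GB left
tape 1: place 43 GB, 80 GB left
tape 1: place 42 GB, 38 GB left
tape 1: place 23 GB, 15 GB left
tape 2: place 33 GB, 167 GB left
tape 2: place 31 GB, 136 GB left
tape 3: place 146 GB, 54 GB left
tape 4: place 110 GB, 90 GB left
tape 5: place 126 GB, 74 GB left
tape 5: place 38 GB, 36 GB left
tape 5: place 30 GB, 6 GB left
tape 6: place 146 GB, 54 GB left
tape 6: place 52 GB, 2 GB left
6 tapes × 200 GB = 1200 GB; used 897 GB; unused 303 GB.

303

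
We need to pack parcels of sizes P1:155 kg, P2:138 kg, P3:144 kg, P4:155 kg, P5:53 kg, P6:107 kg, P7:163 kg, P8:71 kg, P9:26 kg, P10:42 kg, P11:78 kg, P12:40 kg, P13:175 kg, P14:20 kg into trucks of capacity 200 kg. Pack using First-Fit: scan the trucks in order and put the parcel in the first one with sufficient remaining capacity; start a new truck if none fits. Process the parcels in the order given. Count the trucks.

8 trucks

Put P1 (155 kg) in truck 1; 45 kg remain.
Put P2 (138 kg) in truck 2; 62 kg remain.
Put P3 (144 kg) in truck 3; 56 kg remain.
Put P4 (155 kg) in truck 4; 45 kg remain.
Put P5 (53 kg) in truck 2; 9 kg remain.
Put P6 (107 kg) in truck 5; 93 kg remain.
Put P7 (163 kg) in truck 6; 37 kg remain.
Put P8 (71 kg) in truck 5; 22 kg remain.
Put P9 (26 kg) in truck 1; 19 kg remain.
Put P10 (42 kg) in truck 3; 14 kg remain.
Put P11 (78 kg) in truck 7; 122 kg remain.
Put P12 (40 kg) in truck 4; 5 kg remain.
Put P13 (175 kg) in truck 8; 25 kg remain.
Put P14 (20 kg) in truck 5; 2 kg remain.
Final trucks: [155,26] [138,53] [144,42] [155,40] [107,71,20] [163] [78] [175].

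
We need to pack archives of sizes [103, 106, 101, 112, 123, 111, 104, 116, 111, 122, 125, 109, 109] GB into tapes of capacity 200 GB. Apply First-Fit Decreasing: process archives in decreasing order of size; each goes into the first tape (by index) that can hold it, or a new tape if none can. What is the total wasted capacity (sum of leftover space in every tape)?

1148

Sorted descending: 125, 123, 122, 116, 112, 111, 111, 109, 109, 106, 104, 103, 101.
125 GB → tape 1 (remaining 75 GB)
123 GB → tape 2 (remaining 77 GB)
122 GB → tape 3 (remaining 78 GB)
116 GB → tape 4 (remaining 84 GB)
112 GB → tape 5 (remaining 88 GB)
111 GB → tape 6 (remaining 89 GB)
111 GB → tape 7 (remaining 89 GB)
109 GB → tape 8 (remaining 91 GB)
109 GB → tape 9 (remaining 91 GB)
106 GB → tape 10 (remaining 94 GB)
104 GB → tape 11 (remaining 96 GB)
103 GB → tape 12 (remaining 97 GB)
101 GB → tape 13 (remaining 99 GB)
13 tapes × 200 GB = 2600 GB; used 1452 GB; unused 1148 GB.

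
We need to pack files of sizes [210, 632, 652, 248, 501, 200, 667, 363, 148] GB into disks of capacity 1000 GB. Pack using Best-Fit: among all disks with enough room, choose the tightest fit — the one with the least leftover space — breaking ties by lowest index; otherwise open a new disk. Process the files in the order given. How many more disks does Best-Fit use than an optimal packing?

1

Best-Fit: [210,632,148] [652,248] [501,200] [667] [363] → 5 disks.
Total size 3621 GB; any packing needs at least ⌈3621/1000⌉ = 4 disks.
An optimal packing achieves that bound: [667,248] [652,210] [632,363] [501,200,148] → 4 disks.
Excess: 5 − 4 = 1.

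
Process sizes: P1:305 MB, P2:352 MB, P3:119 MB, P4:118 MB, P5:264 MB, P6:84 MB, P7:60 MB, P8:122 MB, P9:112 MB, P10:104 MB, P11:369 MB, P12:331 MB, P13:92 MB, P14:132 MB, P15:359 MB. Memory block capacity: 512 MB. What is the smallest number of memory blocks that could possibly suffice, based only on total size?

6

Total size = 305 + 352 + 119 + 118 + 264 + 84 + 60 + 122 + 112 + 104 + 369 + 331 + 92 + 132 + 359 = 2923 MB.
⌈2923 / 512⌉ = 6.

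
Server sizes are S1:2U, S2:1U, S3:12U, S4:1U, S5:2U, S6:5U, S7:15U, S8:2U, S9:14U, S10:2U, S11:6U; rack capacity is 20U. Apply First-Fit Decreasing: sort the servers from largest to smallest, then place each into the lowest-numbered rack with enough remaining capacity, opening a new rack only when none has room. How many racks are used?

4

Sorted descending: 15, 14, 12, 6, 5, 2, 2, 2, 2, 1, 1.
15U → rack 1 (remaining 5U)
14U → rack 2 (remaining 6U)
12U → rack 3 (remaining 8U)
6U → rack 2 (remaining 0U)
5U → rack 1 (remaining 0U)
2U → rack 3 (remaining 6U)
2U → rack 3 (remaining 4U)
2U → rack 3 (remaining 2U)
2U → rack 3 (remaining 0U)
1U → rack 4 (remaining 19U)
1U → rack 4 (remaining 18U)
Final racks: [15,5] [14,6] [12,2,2,2,2] [1,1].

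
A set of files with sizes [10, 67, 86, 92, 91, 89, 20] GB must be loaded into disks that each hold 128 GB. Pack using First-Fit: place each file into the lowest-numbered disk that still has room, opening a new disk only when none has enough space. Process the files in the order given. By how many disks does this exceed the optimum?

0

First-Fit: [10,67,20] [86] [92] [91] [89] → 5 disks.
5 files exceed 64 GB (half the capacity), and no two of those can share a disk, so at least 5 disks are needed.
So 5 is already optimal.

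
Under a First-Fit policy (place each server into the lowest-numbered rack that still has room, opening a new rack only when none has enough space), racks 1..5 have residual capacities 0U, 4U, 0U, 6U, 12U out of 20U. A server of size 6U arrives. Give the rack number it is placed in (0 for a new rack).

4

Racks with room: rack 4 (6U), rack 5 (12U).
The first with room is rack 4.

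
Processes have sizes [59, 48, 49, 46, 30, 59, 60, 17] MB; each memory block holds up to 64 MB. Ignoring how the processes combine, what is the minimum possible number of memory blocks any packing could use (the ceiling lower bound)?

Total size = 59 + 48 + 49 + 46 + 30 + 59 + 60 + 17 = 368 MB.
⌈368 / 64⌉ = 6.

6 memory blocks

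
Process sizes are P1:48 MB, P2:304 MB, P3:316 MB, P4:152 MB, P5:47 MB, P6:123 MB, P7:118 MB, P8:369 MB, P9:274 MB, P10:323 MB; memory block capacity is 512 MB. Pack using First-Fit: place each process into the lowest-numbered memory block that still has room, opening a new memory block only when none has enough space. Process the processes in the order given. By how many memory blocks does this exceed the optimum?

0

First-Fit: [48,304,152] [316,47,123] [118,369] [274] [323] → 5 memory blocks.
Total size 2074 MB; any packing needs at least ⌈2074/512⌉ = 5 memory blocks.
So 5 is already optimal.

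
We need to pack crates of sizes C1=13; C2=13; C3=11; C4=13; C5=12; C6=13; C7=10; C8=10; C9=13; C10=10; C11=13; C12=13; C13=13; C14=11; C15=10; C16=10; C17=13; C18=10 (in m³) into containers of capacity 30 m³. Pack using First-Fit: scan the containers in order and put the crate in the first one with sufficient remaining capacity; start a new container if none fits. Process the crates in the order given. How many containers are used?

C1 (13 m³) → container 1 (remaining 17 m³)
C2 (13 m³) → container 1 (remaining 4 m³)
C3 (11 m³) → container 2 (remaining 19 m³)
C4 (13 m³) → container 2 (remaining 6 m³)
C5 (12 m³) → container 3 (remaining 18 m³)
C6 (13 m³) → container 3 (remaining 5 m³)
C7 (10 m³) → container 4 (remaining 20 m³)
C8 (10 m³) → container 4 (remaining 10 m³)
C9 (13 m³) → container 5 (remaining 17 m³)
C10 (10 m³) → container 4 (remaining 0 m³)
C11 (13 m³) → container 5 (remaining 4 m³)
C12 (13 m³) → container 6 (remaining 17 m³)
C13 (13 m³) → container 6 (remaining 4 m³)
C14 (11 m³) → container 7 (remaining 19 m³)
C15 (10 m³) → container 7 (remaining 9 m³)
C16 (10 m³) → container 8 (remaining 20 m³)
C17 (13 m³) → container 8 (remaining 7 m³)
C18 (10 m³) → container 9 (remaining 20 m³)

9 containers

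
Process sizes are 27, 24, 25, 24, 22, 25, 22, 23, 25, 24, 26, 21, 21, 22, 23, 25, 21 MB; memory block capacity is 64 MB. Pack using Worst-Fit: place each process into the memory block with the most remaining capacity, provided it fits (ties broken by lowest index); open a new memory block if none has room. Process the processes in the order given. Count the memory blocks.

8

27 MB → memory block 1 (remaining 37 MB)
24 MB → memory block 1 (remaining 13 MB)
25 MB → memory block 2 (remaining 39 MB)
24 MB → memory block 2 (remaining 15 MB)
22 MB → memory block 3 (remaining 42 MB)
25 MB → memory block 3 (remaining 17 MB)
22 MB → memory block 4 (remaining 42 MB)
23 MB → memory block 4 (remaining 19 MB)
25 MB → memory block 5 (remaining 39 MB)
24 MB → memory block 5 (remaining 15 MB)
26 MB → memory block 6 (remaining 38 MB)
21 MB → memory block 6 (remaining 17 MB)
21 MB → memory block 7 (remaining 43 MB)
22 MB → memory block 7 (remaining 21 MB)
23 MB → memory block 8 (remaining 41 MB)
25 MB → memory block 8 (remaining 16 MB)
21 MB → memory block 7 (remaining 0 MB)
Final memory blocks: [27,24] [25,24] [22,25] [22,23] [25,24] [26,21] [21,22,21] [23,25].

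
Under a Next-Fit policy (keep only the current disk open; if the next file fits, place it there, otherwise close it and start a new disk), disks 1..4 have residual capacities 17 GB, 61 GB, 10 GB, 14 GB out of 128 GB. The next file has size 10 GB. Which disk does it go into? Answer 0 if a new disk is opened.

4

Next-Fit only looks at disk 4, which has 14 GB free.
10 GB fits there.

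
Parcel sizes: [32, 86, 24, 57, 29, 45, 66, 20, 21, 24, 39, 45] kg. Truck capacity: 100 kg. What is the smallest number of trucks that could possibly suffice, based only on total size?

Total size = 32 + 86 + 24 + 57 + 29 + 45 + 66 + 20 + 21 + 24 + 39 + 45 = 488 kg.
⌈488 / 100⌉ = 5.

5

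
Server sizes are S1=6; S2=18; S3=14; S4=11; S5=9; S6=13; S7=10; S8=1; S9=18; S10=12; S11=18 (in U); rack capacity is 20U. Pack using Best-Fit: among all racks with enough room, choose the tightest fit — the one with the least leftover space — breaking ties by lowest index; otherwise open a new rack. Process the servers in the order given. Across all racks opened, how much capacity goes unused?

rack 1: place S1 (6U), 14U left
rack 2: place S2 (18U), 2U left
rack 1: place S3 (14U), 0U left
rack 3: place S4 (11U), 9U left
rack 3: place S5 (9U), 0U left
rack 4: place S6 (13U), 7U left
rack 5: place S7 (10U), 10U left
rack 2: place S8 (1U), 1U left
rack 6: place S9 (18U), 2U left
rack 7: place S10 (12U), 8U left
rack 8: place S11 (18U), 2U left
8 racks × 20U = 160U; used 130U; unused 30U.

30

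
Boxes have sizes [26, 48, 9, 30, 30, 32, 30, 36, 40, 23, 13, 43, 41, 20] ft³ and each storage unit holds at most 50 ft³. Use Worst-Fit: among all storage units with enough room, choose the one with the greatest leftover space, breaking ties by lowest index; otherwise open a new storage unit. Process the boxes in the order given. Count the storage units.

11

26 ft³ → storage unit 1 (remaining 24 ft³)
48 ft³ → storage unit 2 (remaining 2 ft³)
9 ft³ → storage unit 1 (remaining 15 ft³)
30 ft³ → storage unit 3 (remaining 20 ft³)
30 ft³ → storage unit 4 (remaining 20 ft³)
32 ft³ → storage unit 5 (remaining 18 ft³)
30 ft³ → storage unit 6 (remaining 20 ft³)
36 ft³ → storage unit 7 (remaining 14 ft³)
40 ft³ → storage unit 8 (remaining 10 ft³)
23 ft³ → storage unit 9 (remaining 27 ft³)
13 ft³ → storage unit 9 (remaining 14 ft³)
43 ft³ → storage unit 10 (remaining 7 ft³)
41 ft³ → storage unit 11 (remaining 9 ft³)
20 ft³ → storage unit 3 (remaining 0 ft³)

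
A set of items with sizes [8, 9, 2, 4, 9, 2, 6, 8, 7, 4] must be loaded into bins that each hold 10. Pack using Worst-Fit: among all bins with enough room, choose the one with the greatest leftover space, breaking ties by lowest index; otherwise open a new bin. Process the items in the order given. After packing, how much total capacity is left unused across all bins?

Put 8 in bin 1; 2 remain.
Put 9 in bin 2; 1 remain.
Put 2 in bin 1; 0 remain.
Put 4 in bin 3; 6 remain.
Put 9 in bin 4; 1 remain.
Put 2 in bin 3; 4 remain.
Put 6 in bin 5; 4 remain.
Put 8 in bin 6; 2 remain.
Put 7 in bin 7; 3 remain.
Put 4 in bin 3; 0 remain.
7 bins × 10 = 70; used 59; unused 11.

11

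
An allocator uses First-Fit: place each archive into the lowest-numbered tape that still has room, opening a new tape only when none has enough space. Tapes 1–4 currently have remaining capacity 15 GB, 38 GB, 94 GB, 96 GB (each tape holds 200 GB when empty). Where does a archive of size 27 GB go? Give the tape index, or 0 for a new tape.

2

Tapes with room: tape 2 (38 GB), tape 3 (94 GB), tape 4 (96 GB).
The first with room is tape 2.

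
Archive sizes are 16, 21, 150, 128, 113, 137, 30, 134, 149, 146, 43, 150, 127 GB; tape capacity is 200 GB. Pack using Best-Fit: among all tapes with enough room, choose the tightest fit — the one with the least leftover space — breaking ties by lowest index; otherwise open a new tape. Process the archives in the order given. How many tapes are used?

9

Put 16 GB in tape 1; 184 GB remain.
Put 21 GB in tape 1; 163 GB remain.
Put 150 GB in tape 1; 13 GB remain.
Put 128 GB in tape 2; 72 GB remain.
Put 113 GB in tape 3; 87 GB remain.
Put 137 GB in tape 4; 63 GB remain.
Put 30 GB in tape 4; 33 GB remain.
Put 134 GB in tape 5; 66 GB remain.
Put 149 GB in tape 6; 51 GB remain.
Put 146 GB in tape 7; 54 GB remain.
Put 43 GB in tape 6; 8 GB remain.
Put 150 GB in tape 8; 50 GB remain.
Put 127 GB in tape 9; 73 GB remain.
Final tapes: [16,21,150] [128] [113] [137,30] [134] [149,43] [146] [150] [127].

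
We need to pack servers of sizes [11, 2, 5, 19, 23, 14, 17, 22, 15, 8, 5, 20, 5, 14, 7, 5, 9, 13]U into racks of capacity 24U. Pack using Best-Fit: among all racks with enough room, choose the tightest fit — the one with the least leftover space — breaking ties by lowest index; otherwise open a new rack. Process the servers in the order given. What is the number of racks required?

10

11U → rack 1 (remaining 13U)
2U → rack 1 (remaining 11U)
5U → rack 1 (remaining 6U)
19U → rack 2 (remaining 5U)
23U → rack 3 (remaining 1U)
14U → rack 4 (remaining 10U)
17U → rack 5 (remaining 7U)
22U → rack 6 (remaining 2U)
15U → rack 7 (remaining 9U)
8U → rack 7 (remaining 1U)
5U → rack 2 (remaining 0U)
20U → rack 8 (remaining 4U)
5U → rack 1 (remaining 1U)
14U → rack 9 (remaining 10U)
7U → rack 5 (remaining 0U)
5U → rack 4 (remaining 5U)
9U → rack 9 (remaining 1U)
13U → rack 10 (remaining 11U)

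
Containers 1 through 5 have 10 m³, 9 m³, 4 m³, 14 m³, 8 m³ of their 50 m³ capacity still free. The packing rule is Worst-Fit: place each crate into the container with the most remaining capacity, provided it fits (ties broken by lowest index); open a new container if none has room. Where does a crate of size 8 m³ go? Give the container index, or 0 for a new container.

Containers with room: container 1 (10 m³), container 2 (9 m³), container 4 (14 m³), container 5 (8 m³).
Most room is container 4 with 14 m³ free.

4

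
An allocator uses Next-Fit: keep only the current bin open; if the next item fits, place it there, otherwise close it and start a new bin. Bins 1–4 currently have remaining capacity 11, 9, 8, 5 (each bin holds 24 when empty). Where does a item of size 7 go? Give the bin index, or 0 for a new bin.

0

Next-Fit only looks at bin 4, which has 5 free.
7 does not fit, so a new bin is opened.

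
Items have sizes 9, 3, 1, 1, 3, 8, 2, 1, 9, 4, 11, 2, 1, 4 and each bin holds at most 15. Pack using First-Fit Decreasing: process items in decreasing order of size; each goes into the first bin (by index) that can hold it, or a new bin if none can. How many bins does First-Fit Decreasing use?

Sorted descending: 11, 9, 9, 8, 4, 4, 3, 3, 2, 2, 1, 1, 1, 1.
11 → bin 1 (remaining 4)
9 → bin 2 (remaining 6)
9 → bin 3 (remaining 6)
8 → bin 4 (remaining 7)
4 → bin 1 (remaining 0)
4 → bin 2 (remaining 2)
3 → bin 3 (remaining 3)
3 → bin 3 (remaining 0)
2 → bin 2 (remaining 0)
2 → bin 4 (remaining 5)
1 → bin 4 (remaining 4)
1 → bin 4 (remaining 3)
1 → bin 4 (remaining 2)
1 → bin 4 (remaining 1)

4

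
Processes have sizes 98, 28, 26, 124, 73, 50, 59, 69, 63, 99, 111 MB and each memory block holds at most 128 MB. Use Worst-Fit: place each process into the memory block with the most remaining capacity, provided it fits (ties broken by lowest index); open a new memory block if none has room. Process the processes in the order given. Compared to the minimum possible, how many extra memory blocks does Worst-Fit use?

1

Worst-Fit: [98,28] [26,73] [124] [50,59] [69] [63] [99] [111] → 8 memory blocks.
Total size 800 MB; any packing needs at least ⌈800/128⌉ = 7 memory blocks.
An optimal packing achieves that bound: [124] [111] [99,28] [98,26] [73,50] [69,59] [63] → 7 memory blocks.
Excess: 8 − 7 = 1.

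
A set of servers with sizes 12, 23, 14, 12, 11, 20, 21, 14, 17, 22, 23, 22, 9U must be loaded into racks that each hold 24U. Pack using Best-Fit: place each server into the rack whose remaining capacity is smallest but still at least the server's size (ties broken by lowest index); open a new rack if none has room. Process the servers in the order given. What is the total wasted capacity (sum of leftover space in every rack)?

44

Put 12U in rack 1; 12U remain.
Put 23U in rack 2; 1U remain.
Put 14U in rack 3; 10U remain.
Put 12U in rack 1; 0U remain.
Put 11U in rack 4; 13U remain.
Put 20U in rack 5; 4U remain.
Put 21U in rack 6; 3U remain.
Put 14U in rack 7; 10U remain.
Put 17U in rack 8; 7U remain.
Put 22U in rack 9; 2U remain.
Put 23U in rack 10; 1U remain.
Put 22U in rack 11; 2U remain.
Put 9U in rack 3; 1U remain.
11 racks × 24U = 264U; used 220U; unused 44U.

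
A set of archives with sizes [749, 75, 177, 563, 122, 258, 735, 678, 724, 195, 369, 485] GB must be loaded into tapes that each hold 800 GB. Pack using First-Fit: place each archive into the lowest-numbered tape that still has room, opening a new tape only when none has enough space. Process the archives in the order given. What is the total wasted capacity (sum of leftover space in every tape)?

Put 749 GB in tape 1; 51 GB remain.
Put 75 GB in tape 2; 725 GB remain.
Put 177 GB in tape 2; 548 GB remain.
Put 563 GB in tape 3; 237 GB remain.
Put 122 GB in tape 2; 426 GB remain.
Put 258 GB in tape 2; 168 GB remain.
Put 735 GB in tape 4; 65 GB remain.
Put 678 GB in tape 5; 122 GB remain.
Put 724 GB in tape 6; 76 GB remain.
Put 195 GB in tape 3; 42 GB remain.
Put 369 GB in tape 7; 431 GB remain.
Put 485 GB in tape 8; 315 GB remain.
8 tapes × 800 GB = 6400 GB; used 5130 GB; unused 1270 GB.

1270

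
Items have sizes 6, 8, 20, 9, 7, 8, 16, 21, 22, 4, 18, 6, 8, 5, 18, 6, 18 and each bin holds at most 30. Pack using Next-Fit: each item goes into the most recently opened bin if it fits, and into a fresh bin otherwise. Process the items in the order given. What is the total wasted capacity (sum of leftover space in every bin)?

100

6 → bin 1 (remaining 24)
8 → bin 1 (remaining 16)
20 → bin 2 (remaining 10)
9 → bin 2 (remaining 1)
7 → bin 3 (remaining 23)
8 → bin 3 (remaining 15)
16 → bin 4 (remaining 14)
21 → bin 5 (remaining 9)
22 → bin 6 (remaining 8)
4 → bin 6 (remaining 4)
18 → bin 7 (remaining 12)
6 → bin 7 (remaining 6)
8 → bin 8 (remaining 22)
5 → bin 8 (remaining 17)
18 → bin 9 (remaining 12)
6 → bin 9 (remaining 6)
18 → bin 10 (remaining 12)
10 bins × 30 = 300; used 200; unused 100.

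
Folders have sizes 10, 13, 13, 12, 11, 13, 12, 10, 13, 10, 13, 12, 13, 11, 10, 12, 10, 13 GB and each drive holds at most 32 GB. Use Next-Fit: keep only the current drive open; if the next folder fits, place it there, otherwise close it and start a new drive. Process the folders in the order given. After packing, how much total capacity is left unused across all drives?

10 GB → drive 1 (remaining 22 GB)
13 GB → drive 1 (remaining 9 GB)
13 GB → drive 2 (remaining 19 GB)
12 GB → drive 2 (remaining 7 GB)
11 GB → drive 3 (remaining 21 GB)
13 GB → drive 3 (remaining 8 GB)
12 GB → drive 4 (remaining 20 GB)
10 GB → drive 4 (remaining 10 GB)
13 GB → drive 5 (remaining 19 GB)
10 GB → drive 5 (remaining 9 GB)
13 GB → drive 6 (remaining 19 GB)
12 GB → drive 6 (remaining 7 GB)
13 GB → drive 7 (remaining 19 GB)
11 GB → drive 7 (remaining 8 GB)
10 GB → drive 8 (remaining 22 GB)
12 GB → drive 8 (remaining 10 GB)
10 GB → drive 8 (remaining 0 GB)
13 GB → drive 9 (remaining 19 GB)
9 drives × 32 GB = 288 GB; used 211 GB; unused 77 GB.

77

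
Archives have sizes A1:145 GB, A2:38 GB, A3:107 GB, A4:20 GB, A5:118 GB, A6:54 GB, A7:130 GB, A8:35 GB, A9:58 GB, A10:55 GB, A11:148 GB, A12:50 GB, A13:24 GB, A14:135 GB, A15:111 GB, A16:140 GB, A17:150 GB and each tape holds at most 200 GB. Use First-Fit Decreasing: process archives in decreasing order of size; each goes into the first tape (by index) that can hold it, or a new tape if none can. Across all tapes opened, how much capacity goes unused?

282

Sorted descending: 150, 148, 145, 140, 135, 130, 118, 111, 107, 58, 55, 54, 50, 38, 35, 24, 20.
Put 150 GB in tape 1; 50 GB remain.
Put 148 GB in tape 2; 52 GB remain.
Put 145 GB in tape 3; 55 GB remain.
Put 140 GB in tape 4; 60 GB remain.
Put 135 GB in tape 5; 65 GB remain.
Put 130 GB in tape 6; 70 GB remain.
Put 118 GB in tape 7; 82 GB remain.
Put 111 GB in tape 8; 89 GB remain.
Put 107 GB in tape 9; 93 GB remain.
Put 58 GB in tape 4; 2 GB remain.
Put 55 GB in tape 3; 0 GB remain.
Put 54 GB in tape 5; 11 GB remain.
Put 50 GB in tape 1; 0 GB remain.
Put 38 GB in tape 2; 14 GB remain.
Put 35 GB in tape 6; 35 GB remain.
Put 24 GB in tape 6; 11 GB remain.
Put 20 GB in tape 7; 62 GB remain.
9 tapes × 200 GB = 1800 GB; used 1518 GB; unused 282 GB.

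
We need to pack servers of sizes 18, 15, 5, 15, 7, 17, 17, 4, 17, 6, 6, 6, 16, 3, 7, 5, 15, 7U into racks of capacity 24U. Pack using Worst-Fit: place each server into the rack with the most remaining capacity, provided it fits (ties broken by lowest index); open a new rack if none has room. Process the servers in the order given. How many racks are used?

rack 1: place 18U, 6U left
rack 2: place 15U, 9U left
rack 2: place 5U, 4U left
rack 3: place 15U, 9U left
rack 3: place 7U, 2U left
rack 4: place 17U, 7U left
rack 5: place 17U, 7U left
rack 4: place 4U, 3U left
rack 6: place 17U, 7U left
rack 5: place 6U, 1U left
rack 6: place 6U, 1U left
rack 1: place 6U, 0U left
rack 7: place 16U, 8U left
rack 7: place 3U, 5U left
rack 8: place 7U, 17U left
rack 8: place 5U, 12U left
rack 9: place 15U, 9U left
rack 8: place 7U, 5U left

9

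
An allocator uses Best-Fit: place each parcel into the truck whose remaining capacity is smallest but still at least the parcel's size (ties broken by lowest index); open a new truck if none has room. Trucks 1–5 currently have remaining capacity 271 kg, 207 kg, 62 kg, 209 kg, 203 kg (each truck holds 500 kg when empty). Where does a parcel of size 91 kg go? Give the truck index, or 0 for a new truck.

5

Trucks with room: truck 1 (271 kg), truck 2 (207 kg), truck 4 (209 kg), truck 5 (203 kg).
Tightest fit is truck 5 with 203 kg free.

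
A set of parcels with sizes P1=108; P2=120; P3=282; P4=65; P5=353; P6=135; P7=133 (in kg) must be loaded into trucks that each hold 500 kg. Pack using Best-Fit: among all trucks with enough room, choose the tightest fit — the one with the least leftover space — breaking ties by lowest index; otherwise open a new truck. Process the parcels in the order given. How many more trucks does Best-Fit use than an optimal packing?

Best-Fit: [108,120] [282,65,133] [353,135] → 3 trucks.
Total size 1196 kg; any packing needs at least ⌈1196/500⌉ = 3 trucks.
So 3 is already optimal.

0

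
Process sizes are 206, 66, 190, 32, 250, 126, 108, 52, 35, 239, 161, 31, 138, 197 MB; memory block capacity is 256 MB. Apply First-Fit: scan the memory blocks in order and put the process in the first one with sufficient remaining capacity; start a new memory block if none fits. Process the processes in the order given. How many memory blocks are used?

8

206 MB → memory block 1 (remaining 50 MB)
66 MB → memory block 2 (remaining 190 MB)
190 MB → memory block 2 (remaining 0 MB)
32 MB → memory block 1 (remaining 18 MB)
250 MB → memory block 3 (remaining 6 MB)
126 MB → memory block 4 (remaining 130 MB)
108 MB → memory block 4 (remaining 22 MB)
52 MB → memory block 5 (remaining 204 MB)
35 MB → memory block 5 (remaining 169 MB)
239 MB → memory block 6 (remaining 17 MB)
161 MB → memory block 5 (remaining 8 MB)
31 MB → memory block 7 (remaining 225 MB)
138 MB → memory block 7 (remaining 87 MB)
197 MB → memory block 8 (remaining 59 MB)
Final memory blocks: [206,32] [66,190] [250] [126,108] [52,35,161] [239] [31,138] [197].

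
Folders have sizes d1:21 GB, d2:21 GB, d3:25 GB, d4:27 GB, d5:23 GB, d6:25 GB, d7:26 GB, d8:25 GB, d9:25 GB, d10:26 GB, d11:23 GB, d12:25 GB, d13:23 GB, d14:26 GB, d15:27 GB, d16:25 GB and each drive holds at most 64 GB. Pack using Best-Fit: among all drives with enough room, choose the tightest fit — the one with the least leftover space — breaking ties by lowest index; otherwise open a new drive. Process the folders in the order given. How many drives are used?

8

d1 (21 GB) → drive 1 (remaining 43 GB)
d2 (21 GB) → drive 1 (remaining 22 GB)
d3 (25 GB) → drive 2 (remaining 39 GB)
d4 (27 GB) → drive 2 (remaining 12 GB)
d5 (23 GB) → drive 3 (remaining 41 GB)
d6 (25 GB) → drive 3 (remaining 16 GB)
d7 (26 GB) → drive 4 (remaining 38 GB)
d8 (25 GB) → drive 4 (remaining 13 GB)
d9 (25 GB) → drive 5 (remaining 39 GB)
d10 (26 GB) → drive 5 (remaining 13 GB)
d11 (23 GB) → drive 6 (remaining 41 GB)
d12 (25 GB) → drive 6 (remaining 16 GB)
d13 (23 GB) → drive 7 (remaining 41 GB)
d14 (26 GB) → drive 7 (remaining 15 GB)
d15 (27 GB) → drive 8 (remaining 37 GB)
d16 (25 GB) → drive 8 (remaining 12 GB)
Final drives: [21,21] [25,27] [23,25] [26,25] [25,26] [23,25] [23,26] [27,25].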